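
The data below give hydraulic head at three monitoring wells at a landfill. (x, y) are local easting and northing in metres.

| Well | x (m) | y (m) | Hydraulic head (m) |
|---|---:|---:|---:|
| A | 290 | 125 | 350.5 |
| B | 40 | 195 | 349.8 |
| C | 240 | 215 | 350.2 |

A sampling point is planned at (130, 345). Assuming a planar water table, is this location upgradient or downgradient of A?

Three-point gradient (reference A): Δ to B = (-250, 70, -0.7), Δ to C = (-50, 90, -0.3).
∂h/∂x = +0.002211, ∂h/∂y = -0.002105 (det = -19000).
Head at (130, 345) = 350.5 + (+0.002211)·(-160) + (-0.002105)·(220) = 349.68 m.
That is lower than the 350.5 m at A, so the point is downgradient.

downgradient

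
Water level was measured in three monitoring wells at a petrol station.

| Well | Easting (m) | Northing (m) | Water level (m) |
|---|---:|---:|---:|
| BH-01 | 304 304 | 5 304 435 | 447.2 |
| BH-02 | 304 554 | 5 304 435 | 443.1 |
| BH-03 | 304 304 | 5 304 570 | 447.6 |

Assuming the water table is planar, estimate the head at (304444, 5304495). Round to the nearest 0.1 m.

445.1 m

∂h/∂x = (443.1 − 447.2) / (304554 − 304304) = -0.01640
∂h/∂y = (447.6 − 447.2) / (5304570 − 5304435) = +0.002963
h(304444, 5304495) = 447.2 + (-0.01640)·(140) + (+0.002963)·(60) = 447.2 -2.296 +0.178 = 445.082 m.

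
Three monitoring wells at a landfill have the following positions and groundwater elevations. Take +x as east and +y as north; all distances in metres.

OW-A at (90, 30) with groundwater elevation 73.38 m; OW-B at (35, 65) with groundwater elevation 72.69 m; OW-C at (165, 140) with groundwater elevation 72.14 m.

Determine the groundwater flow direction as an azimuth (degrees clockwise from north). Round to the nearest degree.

345°

Taking OW-A as reference: OW-B−OW-A = (-55, 35, -0.69); OW-C−OW-A = (75, 110, -1.24).
Determinant of the coordinate differences = (-55)·110 − 75·35 = -8675.
∂h/∂x = [(-0.69)·110 − (-1.24)·35] / -8675 = +0.003746
∂h/∂y = [(-55)·(-1.24) − 75·(-0.69)] / -8675 = -0.01383
Flow direction (−∇h) has components (-0.003746 E, +0.01383 N).
Azimuth = atan2(E, N) = atan2(-0.003746, +0.01383) = 344.8° ≈ 345°.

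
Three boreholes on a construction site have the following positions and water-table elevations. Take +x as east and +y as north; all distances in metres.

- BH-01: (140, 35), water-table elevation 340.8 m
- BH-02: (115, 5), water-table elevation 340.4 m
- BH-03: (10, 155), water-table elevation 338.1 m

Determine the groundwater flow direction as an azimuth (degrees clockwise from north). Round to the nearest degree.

277°

With h = a·x + b·y + c and BH-01 as origin, the differences give:
  (-25)·a + (-30)·b = -0.4
  (-130)·a + 120·b = -2.7
Eliminate b (×120 and ×(-30), subtract): -6900·a = -129.00 → a = ∂h/∂x = +0.01870
Back-substitute: b = ∂h/∂y = -0.002246.
Flow direction (−∇h) has components (-0.01870 E, +0.002246 N).
Azimuth = atan2(E, N) = atan2(-0.01870, +0.002246) = 276.9° ≈ 277°.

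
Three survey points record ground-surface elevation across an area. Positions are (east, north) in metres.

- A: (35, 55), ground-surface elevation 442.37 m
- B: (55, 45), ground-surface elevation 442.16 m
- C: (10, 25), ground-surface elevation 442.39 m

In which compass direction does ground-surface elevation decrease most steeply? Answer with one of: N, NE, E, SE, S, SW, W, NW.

SE

Differences from A: to B (Δx, Δy, Δh) = (20, -10, -0.21); to C = (-25, -30, +0.02).
Solve a·Δx + b·Δy = Δz: det = 20·(-30) − (-25)·(-10) = -850.
∂z/∂x = [(-0.21)·(-30) − (+0.02)·(-10)] / -850 = -0.007647
∂z/∂y = [20·(+0.02) − (-25)·(-0.21)] / -850 = +0.005706
Steepest decrease is along −∇f = (+0.007647 E, -0.005706 N) → southeast.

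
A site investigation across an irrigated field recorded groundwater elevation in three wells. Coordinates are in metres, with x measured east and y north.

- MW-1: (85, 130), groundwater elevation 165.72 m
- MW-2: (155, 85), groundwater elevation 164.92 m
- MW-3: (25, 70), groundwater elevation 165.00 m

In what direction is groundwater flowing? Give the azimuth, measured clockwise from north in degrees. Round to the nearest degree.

171°

Taking MW-1 as reference: MW-2−MW-1 = (70, -45, -0.80); MW-3−MW-1 = (-60, -60, -0.72).
Solve a·Δx + b·Δy = Δh: det = 70·(-60) − (-60)·(-45) = -6900.
∂h/∂x = [(-0.80)·(-60) − (-0.72)·(-45)] / -6900 = -0.002261
∂h/∂y = [70·(-0.72) − (-60)·(-0.80)] / -6900 = +0.01426
Flow direction (−∇h) has components (+0.002261 E, -0.01426 N).
Azimuth = atan2(E, N) = atan2(+0.002261, -0.01426) = 171.0° ≈ 171°.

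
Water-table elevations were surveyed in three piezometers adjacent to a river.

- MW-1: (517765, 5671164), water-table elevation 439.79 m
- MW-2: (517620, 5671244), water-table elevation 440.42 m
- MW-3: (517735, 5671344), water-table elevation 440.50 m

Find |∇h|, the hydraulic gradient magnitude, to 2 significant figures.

0.0043

Differences from MW-1: to MW-2 (Δx, Δy, Δh) = (-145, 80, +0.63); to MW-3 = (-30, 180, +0.71).
Determinant of the coordinate differences = (-145)·180 − (-30)·80 = -23700.
∂h/∂x = [(+0.63)·180 − (+0.71)·80] / -23700 = -0.002388
∂h/∂y = [(-145)·(+0.71) − (-30)·(+0.63)] / -23700 = +0.003546
|∇h| = √(-0.002388² + 0.003546²) = 0.004275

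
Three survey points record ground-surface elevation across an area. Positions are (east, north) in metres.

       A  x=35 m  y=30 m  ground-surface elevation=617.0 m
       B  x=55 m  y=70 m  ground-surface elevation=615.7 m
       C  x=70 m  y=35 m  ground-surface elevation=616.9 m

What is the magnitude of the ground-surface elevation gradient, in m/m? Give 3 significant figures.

0.0335 m/m

Differences from A: to B (Δx, Δy, Δh) = (20, 40, -1.3); to C = (35, 5, -0.1).
Solve a·Δx + b·Δy = Δz: det = 20·5 − 35·40 = -1300.
∂z/∂x = [(-1.3)·5 − (-0.1)·40] / -1300 = +0.001923
∂z/∂y = [20·(-0.1) − 35·(-1.3)] / -1300 = -0.03346
|∇f| = √(0.001923² + -0.03346²) = 0.03352 m/m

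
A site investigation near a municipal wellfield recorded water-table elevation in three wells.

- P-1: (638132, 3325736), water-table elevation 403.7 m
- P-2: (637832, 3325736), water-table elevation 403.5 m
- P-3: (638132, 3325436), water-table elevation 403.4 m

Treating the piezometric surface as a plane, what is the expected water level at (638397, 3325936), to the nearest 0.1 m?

404.1 m

∂h/∂x = (403.5 − 403.7) / (637832 − 638132) = +0.0006667
∂h/∂y = (403.4 − 403.7) / (3325436 − 3325736) = +0.001000
h(638397, 3325936) = 403.7 + (+0.0006667)·(265) + (+0.001000)·(200) = 403.7 +0.177 +0.200 = 404.077 m.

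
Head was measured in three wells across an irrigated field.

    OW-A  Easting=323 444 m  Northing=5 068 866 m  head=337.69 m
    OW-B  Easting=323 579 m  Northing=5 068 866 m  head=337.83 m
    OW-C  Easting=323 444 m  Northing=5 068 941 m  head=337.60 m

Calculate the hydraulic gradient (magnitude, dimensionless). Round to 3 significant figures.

∂h/∂x = (337.83 − 337.69) / (323579 − 323444) = +0.001037
∂h/∂y = (337.60 − 337.69) / (5068941 − 5068866) = -0.001200
|∇h| = √(0.001037² + -0.001200²) = 0.001586

0.00159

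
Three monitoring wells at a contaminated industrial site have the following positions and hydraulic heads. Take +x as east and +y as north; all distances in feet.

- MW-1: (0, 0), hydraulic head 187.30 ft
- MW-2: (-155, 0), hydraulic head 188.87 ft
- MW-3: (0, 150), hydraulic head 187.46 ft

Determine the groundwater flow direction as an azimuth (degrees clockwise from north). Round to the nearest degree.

096°

∂h/∂x = (188.87 − 187.30) / (-155 − 0) = -0.01013
∂h/∂y = (187.46 − 187.30) / (150 − 0) = +0.001067
Flow direction (−∇h) has components (+0.01013 E, -0.001067 N).
Azimuth = atan2(E, N) = atan2(+0.01013, -0.001067) = 96.0° ≈ 096°.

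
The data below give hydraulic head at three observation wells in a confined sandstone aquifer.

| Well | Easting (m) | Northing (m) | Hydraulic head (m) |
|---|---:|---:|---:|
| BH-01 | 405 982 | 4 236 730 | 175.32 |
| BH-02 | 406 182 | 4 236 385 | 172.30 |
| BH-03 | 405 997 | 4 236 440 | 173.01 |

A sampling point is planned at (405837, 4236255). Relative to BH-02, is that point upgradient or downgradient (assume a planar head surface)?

downgradient

With h = a·x + b·y + c and BH-01 as origin, the differences give:
  200·a + (-345)·b = -3.02
  15·a + (-290)·b = -2.31
Eliminate b (×(-290) and ×(-345), subtract): -52825·a = 78.850 → a = ∂h/∂x = -0.001493
Back-substitute: b = ∂h/∂y = +0.007888.
Head at (405837, 4236255) = 175.32 + (-0.001493)·(-145) + (+0.007888)·(-475) = 171.79 m.
That is lower than the 172.30 m at BH-02, so the point is downgradient.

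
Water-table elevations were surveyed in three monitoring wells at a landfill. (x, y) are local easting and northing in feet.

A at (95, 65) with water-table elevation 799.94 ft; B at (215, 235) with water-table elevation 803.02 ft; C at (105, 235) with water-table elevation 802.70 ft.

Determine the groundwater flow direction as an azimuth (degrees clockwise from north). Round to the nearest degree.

190°

Three-point gradient (reference A): Δ to B = (120, 170, +3.08), Δ to C = (10, 170, +2.76).
∂h/∂x = +0.002909, ∂h/∂y = +0.01606 (det = 18700).
Flow direction (−∇h) has components (-0.002909 E, -0.01606 N).
Azimuth = atan2(E, N) = atan2(-0.002909, -0.01606) = 190.3° ≈ 190°.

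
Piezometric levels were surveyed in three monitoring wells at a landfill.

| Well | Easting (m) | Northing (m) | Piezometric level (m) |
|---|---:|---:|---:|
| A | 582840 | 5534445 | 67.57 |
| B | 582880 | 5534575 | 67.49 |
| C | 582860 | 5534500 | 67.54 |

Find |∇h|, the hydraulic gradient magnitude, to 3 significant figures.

0.00160

Taking A as reference: B−A = (40, 130, -0.08); C−A = (20, 55, -0.03).
Determinant of the coordinate differences = 40·55 − 20·130 = -400.
∂h/∂x = [(-0.08)·55 − (-0.03)·130] / -400 = +0.001250
∂h/∂y = [40·(-0.03) − 20·(-0.08)] / -400 = -0.001000
|∇h| = √(0.001250² + -0.001000²) = 0.001601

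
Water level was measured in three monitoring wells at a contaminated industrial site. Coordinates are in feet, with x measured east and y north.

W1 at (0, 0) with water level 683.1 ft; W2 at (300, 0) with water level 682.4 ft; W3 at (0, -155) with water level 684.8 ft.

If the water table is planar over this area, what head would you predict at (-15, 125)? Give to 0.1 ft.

681.8 ft

∂h/∂x = (682.4 − 683.1) / (300 − 0) = -0.002333
∂h/∂y = (684.8 − 683.1) / (-155 − 0) = -0.01097
h(-15, 125) = 683.1 + (-0.002333)·(-15) + (-0.01097)·(125) = 683.1 +0.035 -1.371 = 681.764 ft.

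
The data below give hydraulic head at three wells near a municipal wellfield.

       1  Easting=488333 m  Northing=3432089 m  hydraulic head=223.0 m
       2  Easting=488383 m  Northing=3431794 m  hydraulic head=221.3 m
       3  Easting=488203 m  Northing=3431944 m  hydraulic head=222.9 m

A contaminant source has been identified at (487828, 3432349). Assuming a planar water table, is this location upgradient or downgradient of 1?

Three-point gradient (reference 1): Δ to 2 = (50, -295, -1.7), Δ to 3 = (-130, -145, -0.1).
∂h/∂x = -0.004759, ∂h/∂y = +0.004956 (det = -45600).
Head at (487828, 3432349) = 223.0 + (-0.004759)·(-505) + (+0.004956)·(260) = 226.69 m.
That is higher than the 223.0 m at 1, so the point is upgradient.

upgradient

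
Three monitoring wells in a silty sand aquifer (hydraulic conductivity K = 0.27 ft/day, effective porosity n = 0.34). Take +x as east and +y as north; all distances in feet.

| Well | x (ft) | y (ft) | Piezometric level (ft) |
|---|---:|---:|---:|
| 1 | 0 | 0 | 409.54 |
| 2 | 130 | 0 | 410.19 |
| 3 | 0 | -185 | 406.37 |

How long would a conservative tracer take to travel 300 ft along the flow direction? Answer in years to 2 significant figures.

58 years

∂h/∂x = (410.19 − 409.54) / (130 − 0) = +0.005000
∂h/∂y = (406.37 − 409.54) / (-185 − 0) = +0.01714
|∇h| = √(0.005000² + 0.01714²) = 0.01785
Seepage velocity v = K·i/n = 0.27 × 0.01785 / 0.34 = 0.01418 ft/day.
t = 300 / 0.01418 = 2.116e+04 days = 57.9 years.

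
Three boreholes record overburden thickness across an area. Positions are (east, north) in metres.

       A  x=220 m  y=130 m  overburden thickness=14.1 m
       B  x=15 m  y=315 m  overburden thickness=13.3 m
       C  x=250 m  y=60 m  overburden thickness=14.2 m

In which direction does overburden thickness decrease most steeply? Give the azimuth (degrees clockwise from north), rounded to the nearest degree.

265°

Taking A as reference: B−A = (-205, 185, -0.8); C−A = (30, -70, +0.1).
Determinant of the coordinate differences = (-205)·(-70) − 30·185 = 8800.
∂d/∂x = [(-0.8)·(-70) − (+0.1)·185] / 8800 = +0.004261
∂d/∂y = [(-205)·(+0.1) − 30·(-0.8)] / 8800 = +0.0003977
Steepest decrease is along −∇f: components (-0.004261 E, -0.0003977 N).
Azimuth = atan2(-0.004261, -0.0003977) = 264.7° ≈ 265°.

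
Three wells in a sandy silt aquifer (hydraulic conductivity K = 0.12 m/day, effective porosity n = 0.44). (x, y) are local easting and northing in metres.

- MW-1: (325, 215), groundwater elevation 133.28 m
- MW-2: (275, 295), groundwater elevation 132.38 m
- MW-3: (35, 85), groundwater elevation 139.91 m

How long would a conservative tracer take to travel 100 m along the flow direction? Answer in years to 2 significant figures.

Differences from MW-1: to MW-2 (Δx, Δy, Δh) = (-50, 80, -0.90); to MW-3 = (-290, -130, +6.63).
Determinant of the coordinate differences = (-50)·(-130) − (-290)·80 = 29700.
∂h/∂x = [(-0.90)·(-130) − (+6.63)·80] / 29700 = -0.01392
∂h/∂y = [(-50)·(+6.63) − (-290)·(-0.90)] / 29700 = -0.01995
|∇h| = √(-0.01392² + -0.01995²) = 0.02433
Seepage velocity v = K·i/n = 0.12 × 0.02433 / 0.44 = 0.006635 m/day.
t = 100 / 0.006635 = 1.507e+04 days = 41.3 years.

41 years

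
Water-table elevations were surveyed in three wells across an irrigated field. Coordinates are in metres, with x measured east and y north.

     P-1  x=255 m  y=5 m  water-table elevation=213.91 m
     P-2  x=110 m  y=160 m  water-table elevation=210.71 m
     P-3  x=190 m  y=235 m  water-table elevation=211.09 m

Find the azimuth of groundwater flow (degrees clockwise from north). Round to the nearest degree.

304°

With h = a·x + b·y + c and P-1 as origin, the differences give:
  (-145)·a + 155·b = -3.20
  (-65)·a + 230·b = -2.82
Eliminate b (×230 and ×155, subtract): -23275·a = -298.900 → a = ∂h/∂x = +0.01284
Back-substitute: b = ∂h/∂y = -0.008632.
Flow direction (−∇h) has components (-0.01284 E, +0.008632 N).
Azimuth = atan2(E, N) = atan2(-0.01284, +0.008632) = 303.9° ≈ 304°.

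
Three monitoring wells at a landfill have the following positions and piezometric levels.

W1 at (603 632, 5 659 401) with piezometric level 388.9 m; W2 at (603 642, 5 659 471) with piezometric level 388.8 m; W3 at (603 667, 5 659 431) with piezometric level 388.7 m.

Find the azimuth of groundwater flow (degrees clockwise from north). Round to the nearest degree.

Three-point gradient (reference W1): Δ to W2 = (10, 70, -0.1), Δ to W3 = (35, 30, -0.2).
∂h/∂x = -0.005116, ∂h/∂y = -0.0006977 (det = -2150).
Flow direction (−∇h) has components (+0.005116 E, +0.0006977 N).
Azimuth = atan2(E, N) = atan2(+0.005116, +0.0006977) = 82.2° ≈ 082°.

082°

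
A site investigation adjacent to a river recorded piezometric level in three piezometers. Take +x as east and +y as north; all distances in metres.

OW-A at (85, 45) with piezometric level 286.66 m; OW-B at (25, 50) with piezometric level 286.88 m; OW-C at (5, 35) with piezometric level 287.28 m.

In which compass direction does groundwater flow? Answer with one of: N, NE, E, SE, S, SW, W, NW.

Differences from OW-A: to OW-B (Δx, Δy, Δh) = (-60, 5, +0.22); to OW-C = (-80, -10, +0.62).
Determinant of the coordinate differences = (-60)·(-10) − (-80)·5 = 1000.
∂h/∂x = [(+0.22)·(-10) − (+0.62)·5] / 1000 = -0.005300
∂h/∂y = [(-60)·(+0.62) − (-80)·(+0.22)] / 1000 = -0.01960
Flow = −∇h = (+0.005300 east, +0.01960 north), which points north.

N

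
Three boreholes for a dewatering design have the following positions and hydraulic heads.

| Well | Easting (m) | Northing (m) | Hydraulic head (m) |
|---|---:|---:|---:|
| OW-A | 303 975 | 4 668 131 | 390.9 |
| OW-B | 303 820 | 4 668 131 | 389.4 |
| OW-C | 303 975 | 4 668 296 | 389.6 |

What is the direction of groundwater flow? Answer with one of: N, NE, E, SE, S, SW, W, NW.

∂h/∂x = (389.4 − 390.9) / (303820 − 303975) = +0.009677
∂h/∂y = (389.6 − 390.9) / (4668296 − 4668131) = -0.007879
Flow = −∇h = (-0.009677 east, +0.007879 north), which points northwest.

NW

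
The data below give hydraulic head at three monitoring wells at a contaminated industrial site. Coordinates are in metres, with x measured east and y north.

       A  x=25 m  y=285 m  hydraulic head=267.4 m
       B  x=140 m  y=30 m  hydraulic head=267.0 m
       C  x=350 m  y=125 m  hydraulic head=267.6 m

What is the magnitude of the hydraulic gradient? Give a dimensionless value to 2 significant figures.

Three-point gradient (reference A): Δ to B = (115, -255, -0.4), Δ to C = (325, -160, +0.2).
∂h/∂x = +0.001784, ∂h/∂y = +0.002373 (det = 64475).
|∇h| = √(0.001784² + 0.002373²) = 0.002969

0.0030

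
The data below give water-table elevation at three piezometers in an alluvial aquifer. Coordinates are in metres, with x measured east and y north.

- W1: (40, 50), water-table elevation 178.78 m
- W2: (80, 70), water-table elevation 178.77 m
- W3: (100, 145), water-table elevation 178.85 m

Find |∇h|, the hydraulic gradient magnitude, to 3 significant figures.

0.00159

With h = a·x + b·y + c and W1 as origin, the differences give:
  40·a + 20·b = -0.01
  60·a + 95·b = +0.07
Eliminate b (×95 and ×20, subtract): 2600·a = -2.350 → a = ∂h/∂x = -0.0009038
Back-substitute: b = ∂h/∂y = +0.001308.
|∇h| = √(-0.0009038² + 0.001308²) = 0.00159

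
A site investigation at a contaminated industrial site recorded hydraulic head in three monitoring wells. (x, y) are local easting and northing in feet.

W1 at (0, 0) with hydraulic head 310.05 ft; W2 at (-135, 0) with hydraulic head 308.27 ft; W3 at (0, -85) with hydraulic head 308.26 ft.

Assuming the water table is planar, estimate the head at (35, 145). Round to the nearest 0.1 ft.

∂h/∂x = (308.27 − 310.05) / (-135 − 0) = +0.01319
∂h/∂y = (308.26 − 310.05) / (-85 − 0) = +0.02106
h(35, 145) = 310.05 + (+0.01319)·(35) + (+0.02106)·(145) = 310.05 +0.461 +3.054 = 313.565 ft.

313.6 ft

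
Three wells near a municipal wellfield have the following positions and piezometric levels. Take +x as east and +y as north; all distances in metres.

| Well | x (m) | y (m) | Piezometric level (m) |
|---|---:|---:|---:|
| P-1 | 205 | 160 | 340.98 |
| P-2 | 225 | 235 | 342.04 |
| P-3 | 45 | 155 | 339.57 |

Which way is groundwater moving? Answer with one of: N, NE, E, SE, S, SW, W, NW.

SW

With h = a·x + b·y + c and P-1 as origin, the differences give:
  20·a + 75·b = +1.06
  (-160)·a + (-5)·b = -1.41
Eliminate b (×(-5) and ×75, subtract): 11900·a = 100.450 → a = ∂h/∂x = +0.008441
Back-substitute: b = ∂h/∂y = +0.01188.
Flow = −∇h = (-0.008441 east, -0.01188 north), which points southwest.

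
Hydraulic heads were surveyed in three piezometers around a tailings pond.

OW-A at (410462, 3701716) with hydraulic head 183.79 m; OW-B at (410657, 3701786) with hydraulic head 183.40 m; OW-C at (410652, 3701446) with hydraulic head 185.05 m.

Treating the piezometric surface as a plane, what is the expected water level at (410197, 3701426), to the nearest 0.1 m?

185.3 m

Differences from OW-A: to OW-B (Δx, Δy, Δh) = (195, 70, -0.39); to OW-C = (190, -270, +1.26).
Determinant of the coordinate differences = 195·(-270) − 190·70 = -65950.
∂h/∂x = [(-0.39)·(-270) − (+1.26)·70] / -65950 = -0.0002593
∂h/∂y = [195·(+1.26) − 190·(-0.39)] / -65950 = -0.004849
h(410197, 3701426) = 183.79 + (-0.0002593)·(-265) + (-0.004849)·(-290) = 183.79 +0.069 +1.406 = 185.265 m.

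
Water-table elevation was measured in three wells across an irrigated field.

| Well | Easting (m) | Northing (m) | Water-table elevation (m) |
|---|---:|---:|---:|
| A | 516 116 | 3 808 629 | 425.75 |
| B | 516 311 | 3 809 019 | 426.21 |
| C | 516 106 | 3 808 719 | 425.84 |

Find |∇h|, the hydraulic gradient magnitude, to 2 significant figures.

Differences from A: to B (Δx, Δy, Δh) = (195, 390, +0.46); to C = (-10, 90, +0.09).
Determinant of the coordinate differences = 195·90 − (-10)·390 = 21450.
∂h/∂x = [(+0.46)·90 − (+0.09)·390] / 21450 = +0.0002937
∂h/∂y = [195·(+0.09) − (-10)·(+0.46)] / 21450 = +0.001033
|∇h| = √(0.0002937² + 0.001033²) = 0.001074

0.0011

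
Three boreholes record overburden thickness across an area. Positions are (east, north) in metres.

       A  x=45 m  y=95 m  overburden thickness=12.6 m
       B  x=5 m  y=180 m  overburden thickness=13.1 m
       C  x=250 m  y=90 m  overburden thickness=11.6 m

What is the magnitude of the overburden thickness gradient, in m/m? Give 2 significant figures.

0.0060 m/m

Three-point gradient (reference A): Δ to B = (-40, 85, +0.5), Δ to C = (205, -5, -1.0).
∂d/∂x = -0.004790, ∂d/∂y = +0.003628 (det = -17225).
|∇f| = √(-0.004790² + 0.003628²) = 0.006009 m/m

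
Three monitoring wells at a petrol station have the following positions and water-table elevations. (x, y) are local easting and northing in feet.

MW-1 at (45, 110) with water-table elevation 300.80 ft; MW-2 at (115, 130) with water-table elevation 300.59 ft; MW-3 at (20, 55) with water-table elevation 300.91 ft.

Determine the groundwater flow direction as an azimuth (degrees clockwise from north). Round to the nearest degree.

Differences from MW-1: to MW-2 (Δx, Δy, Δh) = (70, 20, -0.21); to MW-3 = (-25, -55, +0.11).
Determinant of the coordinate differences = 70·(-55) − (-25)·20 = -3350.
∂h/∂x = [(-0.21)·(-55) − (+0.11)·20] / -3350 = -0.002791
∂h/∂y = [70·(+0.11) − (-25)·(-0.21)] / -3350 = -0.0007313
Flow direction (−∇h) has components (+0.002791 E, +0.0007313 N).
Azimuth = atan2(E, N) = atan2(+0.002791, +0.0007313) = 75.3° ≈ 075°.

075°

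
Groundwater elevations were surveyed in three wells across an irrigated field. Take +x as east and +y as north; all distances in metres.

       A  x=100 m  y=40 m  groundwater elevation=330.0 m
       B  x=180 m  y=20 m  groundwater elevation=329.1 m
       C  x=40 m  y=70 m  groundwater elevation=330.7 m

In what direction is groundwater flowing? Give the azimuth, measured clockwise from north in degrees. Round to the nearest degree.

099°

With h = a·x + b·y + c and A as origin, the differences give:
  80·a + (-20)·b = -0.9
  (-60)·a + 30·b = +0.7
Eliminate b (×30 and ×(-20), subtract): 1200·a = -13.00 → a = ∂h/∂x = -0.01083
Back-substitute: b = ∂h/∂y = +0.001667.
Flow direction (−∇h) has components (+0.01083 E, -0.001667 N).
Azimuth = atan2(E, N) = atan2(+0.01083, -0.001667) = 98.7° ≈ 099°.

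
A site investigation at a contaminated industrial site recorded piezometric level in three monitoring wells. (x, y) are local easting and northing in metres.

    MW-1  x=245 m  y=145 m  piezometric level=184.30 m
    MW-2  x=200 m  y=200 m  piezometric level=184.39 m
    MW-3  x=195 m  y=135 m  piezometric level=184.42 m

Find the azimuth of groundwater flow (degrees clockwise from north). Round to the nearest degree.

Taking MW-1 as reference: MW-2−MW-1 = (-45, 55, +0.09); MW-3−MW-1 = (-50, -10, +0.12).
Solve a·Δx + b·Δy = Δh: det = (-45)·(-10) − (-50)·55 = 3200.
∂h/∂x = [(+0.09)·(-10) − (+0.12)·55] / 3200 = -0.002344
∂h/∂y = [(-45)·(+0.12) − (-50)·(+0.09)] / 3200 = -0.0002813
Flow direction (−∇h) has components (+0.002344 E, +0.0002813 N).
Azimuth = atan2(E, N) = atan2(+0.002344, +0.0002813) = 83.2° ≈ 083°.

083°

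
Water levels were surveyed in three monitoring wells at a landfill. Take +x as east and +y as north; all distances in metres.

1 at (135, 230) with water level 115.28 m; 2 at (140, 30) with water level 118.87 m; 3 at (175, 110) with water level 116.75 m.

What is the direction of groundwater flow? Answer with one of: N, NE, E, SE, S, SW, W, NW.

NE

Taking 1 as reference: 2−1 = (5, -200, +3.59); 3−1 = (40, -120, +1.47).
Determinant of the coordinate differences = 5·(-120) − 40·(-200) = 7400.
∂h/∂x = [(+3.59)·(-120) − (+1.47)·(-200)] / 7400 = -0.01849
∂h/∂y = [5·(+1.47) − 40·(+3.59)] / 7400 = -0.01841
Flow = −∇h = (+0.01849 east, +0.01841 north), which points northeast.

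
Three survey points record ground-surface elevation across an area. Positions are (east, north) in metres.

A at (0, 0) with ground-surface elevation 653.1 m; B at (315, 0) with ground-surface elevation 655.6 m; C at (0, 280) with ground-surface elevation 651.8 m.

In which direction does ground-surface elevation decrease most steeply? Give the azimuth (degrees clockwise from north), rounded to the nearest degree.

∂z/∂x = (655.6 − 653.1) / (315 − 0) = +0.007937
∂z/∂y = (651.8 − 653.1) / (280 − 0) = -0.004643
Steepest decrease is along −∇f: components (-0.007937 E, +0.004643 N).
Azimuth = atan2(-0.007937, +0.004643) = 300.3° ≈ 300°.

300°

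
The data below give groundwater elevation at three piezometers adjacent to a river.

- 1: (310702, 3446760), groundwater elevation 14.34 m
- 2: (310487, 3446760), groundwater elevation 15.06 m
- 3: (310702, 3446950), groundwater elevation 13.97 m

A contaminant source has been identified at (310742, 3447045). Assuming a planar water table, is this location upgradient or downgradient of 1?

∂h/∂x = (15.06 − 14.34) / (310487 − 310702) = -0.003349
∂h/∂y = (13.97 − 14.34) / (3446950 − 3446760) = -0.001947
Head at (310742, 3447045) = 14.34 + (-0.003349)·(40) + (-0.001947)·(285) = 13.65 m.
That is lower than the 14.34 m at 1, so the point is downgradient.

downgradient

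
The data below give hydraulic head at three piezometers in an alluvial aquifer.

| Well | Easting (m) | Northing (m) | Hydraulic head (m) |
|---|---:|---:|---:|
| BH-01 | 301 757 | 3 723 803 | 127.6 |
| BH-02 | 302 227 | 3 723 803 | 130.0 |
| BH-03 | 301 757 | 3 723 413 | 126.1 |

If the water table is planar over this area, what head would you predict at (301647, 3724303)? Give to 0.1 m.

129.0 m

∂h/∂x = (130.0 − 127.6) / (302227 − 301757) = +0.005106
∂h/∂y = (126.1 − 127.6) / (3723413 − 3723803) = +0.003846
h(301647, 3724303) = 127.6 + (+0.005106)·(-110) + (+0.003846)·(500) = 127.6 -0.562 +1.923 = 128.961 m.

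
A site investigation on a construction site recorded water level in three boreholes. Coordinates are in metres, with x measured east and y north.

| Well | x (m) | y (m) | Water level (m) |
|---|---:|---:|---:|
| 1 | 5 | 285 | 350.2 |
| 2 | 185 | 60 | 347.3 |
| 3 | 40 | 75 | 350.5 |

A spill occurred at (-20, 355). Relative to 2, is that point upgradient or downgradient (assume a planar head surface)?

With h = a·x + b·y + c and 1 as origin, the differences give:
  180·a + (-225)·b = -2.9
  35·a + (-210)·b = +0.3
Eliminate b (×(-210) and ×(-225), subtract): -29925·a = 676.50 → a = ∂h/∂x = -0.02261
Back-substitute: b = ∂h/∂y = -0.005196.
Head at (-20, 355) = 350.2 + (-0.02261)·(-25) + (-0.005196)·(70) = 350.40 m.
That is higher than the 347.3 m at 2, so the point is upgradient.

upgradient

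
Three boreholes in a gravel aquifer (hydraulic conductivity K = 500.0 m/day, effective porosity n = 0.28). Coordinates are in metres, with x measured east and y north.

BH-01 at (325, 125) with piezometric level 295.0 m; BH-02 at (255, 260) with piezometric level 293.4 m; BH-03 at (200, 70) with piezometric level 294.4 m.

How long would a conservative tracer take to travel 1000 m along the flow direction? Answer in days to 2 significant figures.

With h = a·x + b·y + c and BH-01 as origin, the differences give:
  (-70)·a + 135·b = -1.6
  (-125)·a + (-55)·b = -0.6
Eliminate b (×(-55) and ×135, subtract): 20725·a = 169.00 → a = ∂h/∂x = +0.008154
Back-substitute: b = ∂h/∂y = -0.007624.
|∇h| = √(0.008154² + -0.007624²) = 0.01116
Seepage velocity v = K·i/n = 500.0 × 0.01116 / 0.28 = 19.93 m/day.
t = 1000 / 19.93 = 50.18 days.

50 days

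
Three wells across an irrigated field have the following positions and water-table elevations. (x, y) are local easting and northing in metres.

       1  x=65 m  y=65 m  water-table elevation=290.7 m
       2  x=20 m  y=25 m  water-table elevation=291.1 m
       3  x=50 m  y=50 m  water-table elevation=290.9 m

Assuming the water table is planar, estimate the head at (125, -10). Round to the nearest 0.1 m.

295.3 m

With h = a·x + b·y + c and 1 as origin, the differences give:
  (-45)·a + (-40)·b = +0.4
  (-15)·a + (-15)·b = +0.2
Eliminate b (×(-15) and ×(-40), subtract): 75·a = 2.00 → a = ∂h/∂x = +0.02667
Back-substitute: b = ∂h/∂y = -0.04000.
h(125, -10) = 290.7 + (+0.02667)·(60) + (-0.04000)·(-75) = 290.7 +1.600 +3.000 = 295.300 m.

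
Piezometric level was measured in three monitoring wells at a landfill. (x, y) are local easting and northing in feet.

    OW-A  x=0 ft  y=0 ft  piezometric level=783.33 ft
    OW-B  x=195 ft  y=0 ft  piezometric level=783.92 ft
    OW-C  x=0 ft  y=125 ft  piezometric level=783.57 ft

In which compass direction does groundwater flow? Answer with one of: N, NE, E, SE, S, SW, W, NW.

SW

∂h/∂x = (783.92 − 783.33) / (195 − 0) = +0.003026
∂h/∂y = (783.57 − 783.33) / (125 − 0) = +0.001920
Flow = −∇h = (-0.003026 east, -0.001920 north), which points southwest.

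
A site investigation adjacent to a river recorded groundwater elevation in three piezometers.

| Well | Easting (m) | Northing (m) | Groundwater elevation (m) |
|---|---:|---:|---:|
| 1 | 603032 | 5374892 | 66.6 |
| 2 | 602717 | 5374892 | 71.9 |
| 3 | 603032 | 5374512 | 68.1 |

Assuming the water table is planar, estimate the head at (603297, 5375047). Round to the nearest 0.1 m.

61.5 m

∂h/∂x = (71.9 − 66.6) / (602717 − 603032) = -0.01683
∂h/∂y = (68.1 − 66.6) / (5374512 − 5374892) = -0.003947
h(603297, 5375047) = 66.6 + (-0.01683)·(265) + (-0.003947)·(155) = 66.6 -4.459 -0.612 = 61.529 m.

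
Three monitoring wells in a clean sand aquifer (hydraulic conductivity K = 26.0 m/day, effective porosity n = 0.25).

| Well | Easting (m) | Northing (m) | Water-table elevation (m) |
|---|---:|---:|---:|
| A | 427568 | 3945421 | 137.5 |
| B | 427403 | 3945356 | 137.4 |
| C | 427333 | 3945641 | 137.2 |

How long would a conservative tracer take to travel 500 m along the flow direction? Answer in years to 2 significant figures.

14 years

Taking A as reference: B−A = (-165, -65, -0.1); C−A = (-235, 220, -0.3).
Solve a·Δx + b·Δy = Δh: det = (-165)·220 − (-235)·(-65) = -51575.
∂h/∂x = [(-0.1)·220 − (-0.3)·(-65)] / -51575 = +0.0008047
∂h/∂y = [(-165)·(-0.3) − (-235)·(-0.1)] / -51575 = -0.0005041
|∇h| = √(0.0008047² + -0.0005041²) = 0.0009496
Seepage velocity v = K·i/n = 26.0 × 0.0009496 / 0.25 = 0.09876 m/day.
t = 500 / 0.09876 = 5063 days = 13.9 years.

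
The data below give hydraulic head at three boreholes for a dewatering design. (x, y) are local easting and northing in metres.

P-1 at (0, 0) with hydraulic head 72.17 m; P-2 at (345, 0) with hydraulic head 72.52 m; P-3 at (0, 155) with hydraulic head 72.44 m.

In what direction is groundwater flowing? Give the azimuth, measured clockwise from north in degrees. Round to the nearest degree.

∂h/∂x = (72.52 − 72.17) / (345 − 0) = +0.001014
∂h/∂y = (72.44 − 72.17) / (155 − 0) = +0.001742
Flow direction (−∇h) has components (-0.001014 E, -0.001742 N).
Azimuth = atan2(E, N) = atan2(-0.001014, -0.001742) = 210.2° ≈ 210°.

210°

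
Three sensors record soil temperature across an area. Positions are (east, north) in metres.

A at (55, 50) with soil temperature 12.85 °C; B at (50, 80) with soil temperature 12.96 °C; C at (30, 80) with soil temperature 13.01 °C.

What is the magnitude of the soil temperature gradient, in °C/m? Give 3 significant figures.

0.00410 °C/m

Taking A as reference: B−A = (-5, 30, +0.11); C−A = (-25, 30, +0.16).
Determinant of the coordinate differences = (-5)·30 − (-25)·30 = 600.
∂T/∂x = [(+0.11)·30 − (+0.16)·30] / 600 = -0.002500
∂T/∂y = [(-5)·(+0.16) − (-25)·(+0.11)] / 600 = +0.003250
|∇f| = √(-0.002500² + 0.003250²) = 0.0041 °C/m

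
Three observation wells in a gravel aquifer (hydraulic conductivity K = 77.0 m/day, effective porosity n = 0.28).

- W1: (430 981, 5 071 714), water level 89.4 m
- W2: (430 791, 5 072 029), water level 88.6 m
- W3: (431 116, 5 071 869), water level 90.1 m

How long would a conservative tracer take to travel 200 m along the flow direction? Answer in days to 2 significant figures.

With h = a·x + b·y + c and W1 as origin, the differences give:
  (-190)·a + 315·b = -0.8
  135·a + 155·b = +0.7
Eliminate b (×155 and ×315, subtract): -71975·a = -344.50 → a = ∂h/∂x = +0.004786
Back-substitute: b = ∂h/∂y = +0.0003473.
|∇h| = √(0.004786² + 0.0003473²) = 0.004799
Seepage velocity v = K·i/n = 77.0 × 0.004799 / 0.28 = 1.32 m/day.
t = 200 / 1.32 = 151.5 days.

150 days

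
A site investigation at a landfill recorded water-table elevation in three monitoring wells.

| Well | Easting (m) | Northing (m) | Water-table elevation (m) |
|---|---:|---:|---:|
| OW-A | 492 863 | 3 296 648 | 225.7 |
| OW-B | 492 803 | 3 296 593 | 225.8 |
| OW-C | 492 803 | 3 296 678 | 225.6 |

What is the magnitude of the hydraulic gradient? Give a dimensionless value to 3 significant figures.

0.00240

Three-point gradient (reference OW-A): Δ to OW-B = (-60, -55, +0.1), Δ to OW-C = (-60, 30, -0.1).
∂h/∂x = +0.0004902, ∂h/∂y = -0.002353 (det = -5100).
|∇h| = √(0.0004902² + -0.002353²) = 0.002404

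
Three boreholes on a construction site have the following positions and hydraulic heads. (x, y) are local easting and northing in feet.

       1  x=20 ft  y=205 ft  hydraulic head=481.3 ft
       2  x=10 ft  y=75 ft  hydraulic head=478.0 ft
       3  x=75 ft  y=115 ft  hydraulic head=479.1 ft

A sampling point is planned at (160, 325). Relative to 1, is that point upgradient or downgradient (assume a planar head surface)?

upgradient

With h = a·x + b·y + c and 1 as origin, the differences give:
  (-10)·a + (-130)·b = -3.3
  55·a + (-90)·b = -2.2
Eliminate b (×(-90) and ×(-130), subtract): 8050·a = 11.00 → a = ∂h/∂x = +0.001366
Back-substitute: b = ∂h/∂y = +0.02528.
Head at (160, 325) = 481.3 + (+0.001366)·(140) + (+0.02528)·(120) = 484.52 ft.
That is higher than the 481.3 ft at 1, so the point is upgradient.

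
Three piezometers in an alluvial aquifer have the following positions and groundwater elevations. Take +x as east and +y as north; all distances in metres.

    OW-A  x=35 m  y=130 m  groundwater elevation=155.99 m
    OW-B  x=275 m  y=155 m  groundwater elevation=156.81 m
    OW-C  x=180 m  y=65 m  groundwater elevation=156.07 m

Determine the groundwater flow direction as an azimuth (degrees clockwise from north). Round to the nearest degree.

With h = a·x + b·y + c and OW-A as origin, the differences give:
  240·a + 25·b = +0.82
  145·a + (-65)·b = +0.08
Eliminate b (×(-65) and ×25, subtract): -19225·a = -55.300 → a = ∂h/∂x = +0.002876
Back-substitute: b = ∂h/∂y = +0.005186.
Flow direction (−∇h) has components (-0.002876 E, -0.005186 N).
Azimuth = atan2(E, N) = atan2(-0.002876, -0.005186) = 209.0° ≈ 209°.

209°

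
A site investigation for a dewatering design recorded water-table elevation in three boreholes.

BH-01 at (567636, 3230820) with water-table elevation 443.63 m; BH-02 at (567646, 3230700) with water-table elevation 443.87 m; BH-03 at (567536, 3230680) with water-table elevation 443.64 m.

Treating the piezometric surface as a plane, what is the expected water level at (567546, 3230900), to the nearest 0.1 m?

Taking BH-01 as reference: BH-02−BH-01 = (10, -120, +0.24); BH-03−BH-01 = (-100, -140, +0.01).
Determinant of the coordinate differences = 10·(-140) − (-100)·(-120) = -13400.
∂h/∂x = [(+0.24)·(-140) − (+0.01)·(-120)] / -13400 = +0.002418
∂h/∂y = [10·(+0.01) − (-100)·(+0.24)] / -13400 = -0.001799
h(567546, 3230900) = 443.63 + (+0.002418)·(-90) + (-0.001799)·(80) = 443.63 -0.218 -0.144 = 443.269 m.

443.3 m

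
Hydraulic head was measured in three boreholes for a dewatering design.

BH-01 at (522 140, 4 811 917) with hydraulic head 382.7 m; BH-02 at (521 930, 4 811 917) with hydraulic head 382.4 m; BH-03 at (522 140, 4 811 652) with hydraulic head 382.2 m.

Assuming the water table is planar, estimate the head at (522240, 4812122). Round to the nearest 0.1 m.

∂h/∂x = (382.4 − 382.7) / (521930 − 522140) = +0.001429
∂h/∂y = (382.2 − 382.7) / (4811652 − 4811917) = +0.001887
h(522240, 4812122) = 382.7 + (+0.001429)·(100) + (+0.001887)·(205) = 382.7 +0.143 +0.387 = 383.230 m.

383.2 m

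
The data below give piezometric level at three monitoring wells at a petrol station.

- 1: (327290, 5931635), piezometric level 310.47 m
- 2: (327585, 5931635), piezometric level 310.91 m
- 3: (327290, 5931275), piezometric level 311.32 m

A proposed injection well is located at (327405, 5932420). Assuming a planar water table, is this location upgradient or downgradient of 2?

∂h/∂x = (310.91 − 310.47) / (327585 − 327290) = +0.001492
∂h/∂y = (311.32 − 310.47) / (5931275 − 5931635) = -0.002361
Head at (327405, 5932420) = 310.47 + (+0.001492)·(115) + (-0.002361)·(785) = 308.79 m.
That is lower than the 310.91 m at 2, so the point is downgradient.

downgradient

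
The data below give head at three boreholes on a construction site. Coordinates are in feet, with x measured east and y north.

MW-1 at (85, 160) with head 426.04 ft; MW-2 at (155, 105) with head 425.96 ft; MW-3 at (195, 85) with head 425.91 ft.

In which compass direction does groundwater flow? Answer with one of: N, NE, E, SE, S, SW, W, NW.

With h = a·x + b·y + c and MW-1 as origin, the differences give:
  70·a + (-55)·b = -0.08
  110·a + (-75)·b = -0.13
Eliminate b (×(-75) and ×(-55), subtract): 800·a = -1.150 → a = ∂h/∂x = -0.001437
Back-substitute: b = ∂h/∂y = -0.0003750.
Flow = −∇h = (+0.001437 east, +0.0003750 north), which points east.

E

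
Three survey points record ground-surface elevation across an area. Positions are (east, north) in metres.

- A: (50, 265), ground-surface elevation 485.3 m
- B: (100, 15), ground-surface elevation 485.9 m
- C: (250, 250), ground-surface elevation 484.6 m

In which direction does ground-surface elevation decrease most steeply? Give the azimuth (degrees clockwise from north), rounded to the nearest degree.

050°

Taking A as reference: B−A = (50, -250, +0.6); C−A = (200, -15, -0.7).
Solve a·Δx + b·Δy = Δz: det = 50·(-15) − 200·(-250) = 49250.
∂z/∂x = [(+0.6)·(-15) − (-0.7)·(-250)] / 49250 = -0.003736
∂z/∂y = [50·(-0.7) − 200·(+0.6)] / 49250 = -0.003147
Steepest decrease is along −∇f: components (+0.003736 E, +0.003147 N).
Azimuth = atan2(+0.003736, +0.003147) = 49.9° ≈ 050°.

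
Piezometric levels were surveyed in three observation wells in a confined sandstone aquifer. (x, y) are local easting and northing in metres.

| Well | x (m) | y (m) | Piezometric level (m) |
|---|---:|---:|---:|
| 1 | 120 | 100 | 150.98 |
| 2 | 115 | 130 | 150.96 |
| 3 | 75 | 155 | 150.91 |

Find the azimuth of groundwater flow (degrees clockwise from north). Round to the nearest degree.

Three-point gradient (reference 1): Δ to 2 = (-5, 30, -0.02), Δ to 3 = (-45, 55, -0.07).
∂h/∂x = +0.0009302, ∂h/∂y = -0.0005116 (det = 1075).
Flow direction (−∇h) has components (-0.0009302 E, +0.0005116 N).
Azimuth = atan2(E, N) = atan2(-0.0009302, +0.0005116) = 298.8° ≈ 299°.

299°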